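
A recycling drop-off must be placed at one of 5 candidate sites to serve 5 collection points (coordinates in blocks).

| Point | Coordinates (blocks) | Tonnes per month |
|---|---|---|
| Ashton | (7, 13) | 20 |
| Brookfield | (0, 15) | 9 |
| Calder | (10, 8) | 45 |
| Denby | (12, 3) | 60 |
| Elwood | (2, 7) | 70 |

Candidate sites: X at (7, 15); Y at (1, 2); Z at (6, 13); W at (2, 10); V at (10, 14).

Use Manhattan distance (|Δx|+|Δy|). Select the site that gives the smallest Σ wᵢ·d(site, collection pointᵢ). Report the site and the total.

W, total 1903 blocks

Total weighted distance at each candidate:
  X (7, 15): total = 2483
  Y (1, 2): total = 2281
  Z (6, 13): total = 2157
  W (2, 10): total = 1903
  V (10, 14): total = 2279
Minimum is at W with total 1903 blocks.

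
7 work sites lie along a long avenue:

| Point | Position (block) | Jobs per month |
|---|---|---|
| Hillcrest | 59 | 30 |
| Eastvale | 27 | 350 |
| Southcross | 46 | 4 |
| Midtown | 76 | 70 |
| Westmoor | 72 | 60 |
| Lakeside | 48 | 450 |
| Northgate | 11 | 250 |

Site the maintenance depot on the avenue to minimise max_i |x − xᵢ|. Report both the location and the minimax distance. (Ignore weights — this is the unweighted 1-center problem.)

The 1-center on a line is the midpoint of the two extreme points: leftmost at 11, rightmost at 76.
Optimal location = (11 + 76)/2 = 43.5; maximum distance = (76 − 11)/2 = 32.5.

location 43.5, max distance 32.5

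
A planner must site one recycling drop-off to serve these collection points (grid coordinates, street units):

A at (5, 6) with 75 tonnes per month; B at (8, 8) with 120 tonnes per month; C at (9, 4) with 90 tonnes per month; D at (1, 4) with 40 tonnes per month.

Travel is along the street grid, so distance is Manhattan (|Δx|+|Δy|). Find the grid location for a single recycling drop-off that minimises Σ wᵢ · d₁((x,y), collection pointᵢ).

(8, 6)

Manhattan distance separates: Σwᵢ(|x−xᵢ|+|y−yᵢ|) = Σwᵢ|x−xᵢ| + Σwᵢ|y−yᵢ|, so x and y are optimised independently as 1-D weighted medians.
Total weight W = 325; half = 162.5.
x-coordinate, sorted with cumulative weight:
  x=1 (D, w=40) cum 40
  x=5 (A, w=75) cum 115
  x=8 (B, w=120) cum 235  ← median
  x=9 (C, w=90) cum 325
⇒ x* = 8
y-coordinate, sorted with cumulative weight:
  y=4 (C, w=90) cum 90
  y=4 (D, w=40) cum 130
  y=6 (A, w=75) cum 205  ← median
  y=8 (B, w=120) cum 325
⇒ y* = 6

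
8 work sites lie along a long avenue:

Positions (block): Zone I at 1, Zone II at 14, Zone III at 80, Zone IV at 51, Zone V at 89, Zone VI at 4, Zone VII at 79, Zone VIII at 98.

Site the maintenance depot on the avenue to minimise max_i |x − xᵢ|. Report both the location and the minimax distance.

The 1-center on a line is the midpoint of the two extreme points: leftmost at 1, rightmost at 98.
Optimal location = (1 + 98)/2 = 49.5; maximum distance = (98 − 1)/2 = 48.5.

location 49.5, max distance 48.5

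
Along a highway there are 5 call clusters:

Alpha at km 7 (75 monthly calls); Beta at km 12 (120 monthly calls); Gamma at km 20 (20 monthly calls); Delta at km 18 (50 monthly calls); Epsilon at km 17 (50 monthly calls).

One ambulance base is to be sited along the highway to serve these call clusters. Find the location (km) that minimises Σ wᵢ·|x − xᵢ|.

x = 12

For a sum of weighted absolute distances on a line, the optimum is the weighted median (not the mean). Total weight W = 315; half-weight = 157.5.
Sort by position and accumulate weight:
  km 7 (Alpha, w=75) → cum 75
  km 12 (Beta, w=120) → cum 195  ≥ 157.5 → median here
  km 17 (Epsilon, w=50) → cum 245
  km 18 (Delta, w=50) → cum 295
  km 20 (Gamma, w=20) → cum 315
Optimal location: km 12.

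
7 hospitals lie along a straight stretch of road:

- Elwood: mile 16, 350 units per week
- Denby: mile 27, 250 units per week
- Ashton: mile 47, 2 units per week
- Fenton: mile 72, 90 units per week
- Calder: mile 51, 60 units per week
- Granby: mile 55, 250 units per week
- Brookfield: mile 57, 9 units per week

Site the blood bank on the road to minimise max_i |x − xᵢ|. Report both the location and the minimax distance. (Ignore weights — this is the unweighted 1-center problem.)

The 1-center on a line is the midpoint of the two extreme points: leftmost at 16, rightmost at 72.
Optimal location = (16 + 72)/2 = 44; maximum distance = (72 − 16)/2 = 28.

location 44, max distance 28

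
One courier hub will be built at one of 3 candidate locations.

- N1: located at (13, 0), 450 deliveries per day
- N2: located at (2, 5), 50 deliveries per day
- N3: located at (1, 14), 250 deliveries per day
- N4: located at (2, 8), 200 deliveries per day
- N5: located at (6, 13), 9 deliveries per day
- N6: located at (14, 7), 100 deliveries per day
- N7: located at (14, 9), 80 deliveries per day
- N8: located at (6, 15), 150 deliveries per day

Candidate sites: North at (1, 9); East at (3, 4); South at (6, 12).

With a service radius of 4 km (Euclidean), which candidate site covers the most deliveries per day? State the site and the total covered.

North, covering 200

Coverage radius r = 4 km; a point is covered iff (Δx)²+(Δy)² ≤ 4² = 16.
  North (1, 9): covers {N4} → 200
  East (3, 4): covers {N2} → 50
  South (6, 12): covers {N5, N8} → 159
Maximum coverage at North: 200 deliveries per day.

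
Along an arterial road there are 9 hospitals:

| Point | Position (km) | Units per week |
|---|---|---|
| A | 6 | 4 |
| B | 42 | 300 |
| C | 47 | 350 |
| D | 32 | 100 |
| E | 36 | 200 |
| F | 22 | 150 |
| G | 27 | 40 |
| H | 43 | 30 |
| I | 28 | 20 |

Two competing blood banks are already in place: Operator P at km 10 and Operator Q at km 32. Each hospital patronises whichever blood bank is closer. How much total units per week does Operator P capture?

4

The indifferent point is the midpoint (10+32)/2 = 21; hospitals left of it (closer to Operator P at 10) go to Operator P, those right go to Operator Q.
  A at 6 (w=4) → Operator P
  F at 22 (w=150) → Operator Q
  G at 27 (w=40) → Operator Q
  I at 28 (w=20) → Operator Q
  D at 32 (w=100) → Operator Q
  E at 36 (w=200) → Operator Q
  B at 42 (w=300) → Operator Q
  H at 43 (w=30) → Operator Q
  C at 47 (w=350) → Operator Q
Operator P captures 4; Operator Q captures 1190.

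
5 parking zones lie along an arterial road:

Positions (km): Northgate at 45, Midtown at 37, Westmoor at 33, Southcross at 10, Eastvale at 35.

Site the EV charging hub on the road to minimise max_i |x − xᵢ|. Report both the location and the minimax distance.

location 27.5, max distance 17.5

The 1-center on a line is the midpoint of the two extreme points: leftmost at 10, rightmost at 45.
Optimal location = (10 + 45)/2 = 27.5; maximum distance = (45 − 10)/2 = 17.5.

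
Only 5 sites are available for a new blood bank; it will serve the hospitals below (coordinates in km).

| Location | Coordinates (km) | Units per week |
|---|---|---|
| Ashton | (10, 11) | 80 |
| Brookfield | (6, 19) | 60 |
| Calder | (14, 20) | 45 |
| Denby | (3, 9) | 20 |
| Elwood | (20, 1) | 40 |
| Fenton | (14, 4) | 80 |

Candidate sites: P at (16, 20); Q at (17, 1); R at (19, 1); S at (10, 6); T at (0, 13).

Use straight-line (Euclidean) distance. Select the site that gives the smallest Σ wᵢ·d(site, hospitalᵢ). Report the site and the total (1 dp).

Total weighted distance at each candidate:
  P (16, 20): total = 3965.5
  Q (17, 1): total = 3889.7
  R (19, 1): total = 4156.9
  S (10, 6): total = 2828.6
  T (0, 13): total = 4393.7
Minimum is at S with total 2828.6 km.

S, total 2828.6 km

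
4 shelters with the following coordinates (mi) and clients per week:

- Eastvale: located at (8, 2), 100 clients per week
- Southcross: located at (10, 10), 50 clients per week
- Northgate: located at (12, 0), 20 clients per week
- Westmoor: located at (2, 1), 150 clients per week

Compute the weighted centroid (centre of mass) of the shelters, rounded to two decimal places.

The minimiser of Σwᵢ‖p−pᵢ‖² is the weighted centroid p* = (Σwᵢpᵢ)/(Σwᵢ).
Σwᵢ = 320.
Σwᵢxᵢ = 100·8 + 50·10 + 20·12 + 150·2 = 1840.
Σwᵢyᵢ = 100·2 + 50·10 + 20·0 + 150·1 = 850.
x* = 1840/320 = 5.75, y* = 850/320 = 2.66.

(5.75, 2.66)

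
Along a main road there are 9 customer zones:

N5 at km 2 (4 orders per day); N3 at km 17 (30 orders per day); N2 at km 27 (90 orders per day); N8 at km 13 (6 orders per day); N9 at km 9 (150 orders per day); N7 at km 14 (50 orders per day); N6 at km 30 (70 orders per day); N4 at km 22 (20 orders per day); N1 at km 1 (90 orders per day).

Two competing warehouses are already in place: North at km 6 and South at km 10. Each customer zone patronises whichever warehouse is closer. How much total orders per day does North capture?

94

The indifferent point is the midpoint (6+10)/2 = 8; customer zones left of it (closer to North at 6) go to North, those right go to South.
  N1 at 1 (w=90) → North
  N5 at 2 (w=4) → North
  N9 at 9 (w=150) → South
  N8 at 13 (w=6) → South
  N7 at 14 (w=50) → South
  N3 at 17 (w=30) → South
  N4 at 22 (w=20) → South
  N2 at 27 (w=90) → South
  N6 at 30 (w=70) → South
North captures 94; South captures 416.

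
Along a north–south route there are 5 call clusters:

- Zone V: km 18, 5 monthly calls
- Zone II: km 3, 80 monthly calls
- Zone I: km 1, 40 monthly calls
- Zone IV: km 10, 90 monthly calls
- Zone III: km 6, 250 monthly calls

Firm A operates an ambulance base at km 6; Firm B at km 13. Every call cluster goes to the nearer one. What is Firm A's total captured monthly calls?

The indifferent point is the midpoint (6+13)/2 = 9.5; call clusters left of it (closer to Firm A at 6) go to Firm A, those right go to Firm B.
  Zone I at 1 (w=40) → Firm A
  Zone II at 3 (w=80) → Firm A
  Zone III at 6 (w=250) → Firm A
  Zone IV at 10 (w=90) → Firm B
  Zone V at 18 (w=5) → Firm B
Firm A captures 370; Firm B captures 95.

370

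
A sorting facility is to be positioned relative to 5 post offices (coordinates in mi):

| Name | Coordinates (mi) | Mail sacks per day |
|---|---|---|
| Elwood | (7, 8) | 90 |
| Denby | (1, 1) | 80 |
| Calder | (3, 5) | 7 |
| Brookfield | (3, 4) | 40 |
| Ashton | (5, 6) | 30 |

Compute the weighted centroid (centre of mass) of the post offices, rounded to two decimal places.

The minimiser of Σwᵢ‖p−pᵢ‖² is the weighted centroid p* = (Σwᵢpᵢ)/(Σwᵢ).
Σwᵢ = 247.
Σwᵢxᵢ = 90·7 + 80·1 + 7·3 + 40·3 + 30·5 = 1001.
Σwᵢyᵢ = 90·8 + 80·1 + 7·5 + 40·4 + 30·6 = 1175.
x* = 1001/247 = 4.05, y* = 1175/247 = 4.76.

(4.05, 4.76)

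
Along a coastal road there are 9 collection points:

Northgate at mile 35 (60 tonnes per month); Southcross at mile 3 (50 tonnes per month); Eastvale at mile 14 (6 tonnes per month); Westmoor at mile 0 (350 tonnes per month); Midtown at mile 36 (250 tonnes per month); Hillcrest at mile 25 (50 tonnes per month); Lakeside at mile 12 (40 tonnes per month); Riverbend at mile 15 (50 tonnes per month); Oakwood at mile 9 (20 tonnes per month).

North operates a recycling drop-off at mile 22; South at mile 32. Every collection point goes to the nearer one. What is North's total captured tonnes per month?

566

The indifferent point is the midpoint (22+32)/2 = 27; collection points left of it (closer to North at 22) go to North, those right go to South.
  Westmoor at 0 (w=350) → North
  Southcross at 3 (w=50) → North
  Oakwood at 9 (w=20) → North
  Lakeside at 12 (w=40) → North
  Eastvale at 14 (w=6) → North
  Riverbend at 15 (w=50) → North
  Hillcrest at 25 (w=50) → North
  Northgate at 35 (w=60) → South
  Midtown at 36 (w=250) → South
North captures 566; South captures 310.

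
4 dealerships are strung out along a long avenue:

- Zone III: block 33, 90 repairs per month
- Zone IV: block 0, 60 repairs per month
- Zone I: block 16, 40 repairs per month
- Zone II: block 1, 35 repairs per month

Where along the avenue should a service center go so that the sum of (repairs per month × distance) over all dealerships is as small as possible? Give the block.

x = 16

For a sum of weighted absolute distances on a line, the optimum is the weighted median (not the mean). Total weight W = 225; half-weight = 112.5.
Sort by position and accumulate weight:
  block 0 (Zone IV, w=60) → cum 60
  block 1 (Zone II, w=35) → cum 95
  block 16 (Zone I, w=40) → cum 135  ≥ 112.5 → median here
  block 33 (Zone III, w=90) → cum 225
Optimal location: block 16.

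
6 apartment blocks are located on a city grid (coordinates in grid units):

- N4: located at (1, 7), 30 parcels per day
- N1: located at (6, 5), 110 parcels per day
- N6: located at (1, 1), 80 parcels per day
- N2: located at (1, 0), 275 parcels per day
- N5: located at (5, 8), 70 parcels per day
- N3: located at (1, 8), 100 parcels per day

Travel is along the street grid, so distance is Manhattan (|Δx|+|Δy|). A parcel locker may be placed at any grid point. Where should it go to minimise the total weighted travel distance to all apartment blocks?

Manhattan distance separates: Σwᵢ(|x−xᵢ|+|y−yᵢ|) = Σwᵢ|x−xᵢ| + Σwᵢ|y−yᵢ|, so x and y are optimised independently as 1-D weighted medians.
Total weight W = 665; half = 332.5.
x-coordinate, sorted with cumulative weight:
  x=1 (N4, w=30) cum 30
  x=1 (N6, w=80) cum 110
  x=1 (N2, w=275) cum 385  ← median
  x=1 (N3, w=100) cum 485
  x=5 (N5, w=70) cum 555
  x=6 (N1, w=110) cum 665
⇒ x* = 1
y-coordinate, sorted with cumulative weight:
  y=0 (N2, w=275) cum 275
  y=1 (N6, w=80) cum 355  ← median
  y=5 (N1, w=110) cum 465
  y=7 (N4, w=30) cum 495
  y=8 (N5, w=70) cum 565
  y=8 (N3, w=100) cum 665
⇒ y* = 1

(1, 1)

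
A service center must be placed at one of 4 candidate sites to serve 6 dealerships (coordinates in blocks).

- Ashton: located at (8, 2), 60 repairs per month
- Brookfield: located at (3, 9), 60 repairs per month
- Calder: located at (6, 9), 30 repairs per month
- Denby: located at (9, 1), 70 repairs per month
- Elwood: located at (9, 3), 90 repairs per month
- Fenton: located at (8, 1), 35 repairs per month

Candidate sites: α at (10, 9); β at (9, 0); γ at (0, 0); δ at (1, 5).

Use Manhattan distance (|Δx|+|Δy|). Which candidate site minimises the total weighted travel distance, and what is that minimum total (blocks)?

Total weighted distance at each candidate:
  α (10, 9): total = 2690
  β (9, 0): total = 1850
  γ (0, 0): total = 3865
  δ (1, 5): total = 3355
Minimum is at β with total 1850 blocks.

β, total 1850 blocks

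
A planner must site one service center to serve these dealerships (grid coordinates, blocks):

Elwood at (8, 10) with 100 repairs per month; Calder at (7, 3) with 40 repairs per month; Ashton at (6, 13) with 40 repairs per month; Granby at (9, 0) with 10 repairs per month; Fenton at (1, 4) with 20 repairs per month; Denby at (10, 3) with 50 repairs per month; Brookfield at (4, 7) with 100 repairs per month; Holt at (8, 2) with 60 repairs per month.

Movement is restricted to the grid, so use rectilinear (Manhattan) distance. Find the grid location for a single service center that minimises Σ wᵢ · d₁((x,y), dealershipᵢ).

(8, 7)

Manhattan distance separates: Σwᵢ(|x−xᵢ|+|y−yᵢ|) = Σwᵢ|x−xᵢ| + Σwᵢ|y−yᵢ|, so x and y are optimised independently as 1-D weighted medians.
Total weight W = 420; half = 210.
x-coordinate, sorted with cumulative weight:
  x=1 (Fenton, w=20) cum 20
  x=4 (Brookfield, w=100) cum 120
  x=6 (Ashton, w=40) cum 160
  x=7 (Calder, w=40) cum 200
  x=8 (Elwood, w=100) cum 300  ← median
  x=8 (Holt, w=60) cum 360
  x=9 (Granby, w=10) cum 370
  x=10 (Denby, w=50) cum 420
⇒ x* = 8
y-coordinate, sorted with cumulative weight:
  y=0 (Granby, w=10) cum 10
  y=2 (Holt, w=60) cum 70
  y=3 (Calder, w=40) cum 110
  y=3 (Denby, w=50) cum 160
  y=4 (Fenton, w=20) cum 180
  y=7 (Brookfield, w=100) cum 280  ← median
  y=10 (Elwood, w=100) cum 380
  y=13 (Ashton, w=40) cum 420
⇒ y* = 7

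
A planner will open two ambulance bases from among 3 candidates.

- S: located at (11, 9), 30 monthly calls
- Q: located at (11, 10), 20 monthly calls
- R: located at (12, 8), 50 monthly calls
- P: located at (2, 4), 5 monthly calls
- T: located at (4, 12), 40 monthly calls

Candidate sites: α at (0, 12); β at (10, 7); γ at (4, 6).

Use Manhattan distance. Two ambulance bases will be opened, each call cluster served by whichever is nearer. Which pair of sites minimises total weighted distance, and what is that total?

Evaluate every pair (each demand assigned to the nearer of the two):
  {α, β}: total = 530
  {β, γ}: total = 580
  {α, γ}: total = 1200
Best pair: {α, β} with total 530.

{α, β}, total 530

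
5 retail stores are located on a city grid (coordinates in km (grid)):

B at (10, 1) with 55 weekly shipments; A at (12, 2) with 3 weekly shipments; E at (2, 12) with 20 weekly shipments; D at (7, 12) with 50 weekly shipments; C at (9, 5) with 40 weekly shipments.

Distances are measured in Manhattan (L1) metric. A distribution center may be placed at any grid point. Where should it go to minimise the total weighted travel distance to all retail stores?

(9, 5)

Manhattan distance separates: Σwᵢ(|x−xᵢ|+|y−yᵢ|) = Σwᵢ|x−xᵢ| + Σwᵢ|y−yᵢ|, so x and y are optimised independently as 1-D weighted medians.
Total weight W = 168; half = 84.
x-coordinate, sorted with cumulative weight:
  x=2 (E, w=20) cum 20
  x=7 (D, w=50) cum 70
  x=9 (C, w=40) cum 110  ← median
  x=10 (B, w=55) cum 165
  x=12 (A, w=3) cum 168
⇒ x* = 9
y-coordinate, sorted with cumulative weight:
  y=1 (B, w=55) cum 55
  y=2 (A, w=3) cum 58
  y=5 (C, w=40) cum 98  ← median
  y=12 (E, w=20) cum 118
  y=12 (D, w=50) cum 168
⇒ y* = 5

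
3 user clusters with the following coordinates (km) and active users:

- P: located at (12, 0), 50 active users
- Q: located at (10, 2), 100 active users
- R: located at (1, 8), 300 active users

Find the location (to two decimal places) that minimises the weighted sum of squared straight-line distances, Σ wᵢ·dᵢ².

(4.22, 5.78)

The minimiser of Σwᵢ‖p−pᵢ‖² is the weighted centroid p* = (Σwᵢpᵢ)/(Σwᵢ).
Σwᵢ = 450.
Σwᵢxᵢ = 50·12 + 100·10 + 300·1 = 1900.
Σwᵢyᵢ = 50·0 + 100·2 + 300·8 = 2600.
x* = 1900/450 = 4.22, y* = 2600/450 = 5.78.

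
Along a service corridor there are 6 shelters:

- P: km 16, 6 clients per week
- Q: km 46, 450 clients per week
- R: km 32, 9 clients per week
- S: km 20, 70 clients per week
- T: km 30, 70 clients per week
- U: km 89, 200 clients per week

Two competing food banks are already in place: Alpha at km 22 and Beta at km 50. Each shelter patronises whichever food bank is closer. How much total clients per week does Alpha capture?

The indifferent point is the midpoint (22+50)/2 = 36; shelters left of it (closer to Alpha at 22) go to Alpha, those right go to Beta.
  P at 16 (w=6) → Alpha
  S at 20 (w=70) → Alpha
  T at 30 (w=70) → Alpha
  R at 32 (w=9) → Alpha
  Q at 46 (w=450) → Beta
  U at 89 (w=200) → Beta
Alpha captures 155; Beta captures 650.

155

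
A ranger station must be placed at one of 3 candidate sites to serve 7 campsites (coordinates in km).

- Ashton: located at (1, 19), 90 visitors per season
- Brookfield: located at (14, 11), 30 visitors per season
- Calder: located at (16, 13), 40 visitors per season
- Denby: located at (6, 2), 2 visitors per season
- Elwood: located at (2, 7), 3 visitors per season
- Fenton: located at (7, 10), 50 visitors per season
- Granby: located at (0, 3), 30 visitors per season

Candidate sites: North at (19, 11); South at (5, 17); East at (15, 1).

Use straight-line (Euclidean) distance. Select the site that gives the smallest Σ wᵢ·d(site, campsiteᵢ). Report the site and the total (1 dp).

Total weighted distance at each candidate:
  North (19, 11): total = 3371.6
  South (5, 17): total = 2066.6
  East (15, 1): total = 3952.6
Minimum is at South with total 2066.6 km.

South, total 2066.6 km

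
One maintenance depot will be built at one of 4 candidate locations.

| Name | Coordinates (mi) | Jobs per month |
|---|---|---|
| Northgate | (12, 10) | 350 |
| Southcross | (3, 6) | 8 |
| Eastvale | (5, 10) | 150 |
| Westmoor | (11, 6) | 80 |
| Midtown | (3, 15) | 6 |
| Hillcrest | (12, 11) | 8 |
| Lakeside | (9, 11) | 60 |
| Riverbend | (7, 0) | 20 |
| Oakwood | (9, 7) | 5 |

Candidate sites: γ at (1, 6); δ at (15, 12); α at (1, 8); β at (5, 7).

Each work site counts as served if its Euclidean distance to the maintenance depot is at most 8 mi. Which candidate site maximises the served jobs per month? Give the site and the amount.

Coverage radius r = 8 mi; a point is covered iff (Δx)²+(Δy)² ≤ 8² = 64.
  γ (1, 6): covers {Southcross, Eastvale} → 158
  δ (15, 12): covers {Northgate, Westmoor, Hillcrest, Lakeside, Oakwood} → 503
  α (1, 8): covers {Southcross, Eastvale, Midtown} → 164
  β (5, 7): covers {Northgate, Southcross, Eastvale, Westmoor, Lakeside, Riverbend, Oakwood} → 673
Maximum coverage at β: 673 jobs per month.

β, covering 673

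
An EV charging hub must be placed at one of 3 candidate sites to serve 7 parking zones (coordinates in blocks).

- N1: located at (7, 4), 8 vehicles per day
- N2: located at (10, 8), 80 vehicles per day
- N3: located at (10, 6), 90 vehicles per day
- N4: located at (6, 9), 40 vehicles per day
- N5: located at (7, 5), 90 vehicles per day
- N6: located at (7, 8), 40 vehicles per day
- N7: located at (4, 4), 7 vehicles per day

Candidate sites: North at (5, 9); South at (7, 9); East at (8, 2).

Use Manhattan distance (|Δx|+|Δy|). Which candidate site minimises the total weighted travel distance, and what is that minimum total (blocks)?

South, total 1396 blocks

Total weighted distance at each candidate:
  North (5, 9): total = 1998
  South (7, 9): total = 1396
  East (8, 2): total = 2246
Minimum is at South with total 1396 blocks.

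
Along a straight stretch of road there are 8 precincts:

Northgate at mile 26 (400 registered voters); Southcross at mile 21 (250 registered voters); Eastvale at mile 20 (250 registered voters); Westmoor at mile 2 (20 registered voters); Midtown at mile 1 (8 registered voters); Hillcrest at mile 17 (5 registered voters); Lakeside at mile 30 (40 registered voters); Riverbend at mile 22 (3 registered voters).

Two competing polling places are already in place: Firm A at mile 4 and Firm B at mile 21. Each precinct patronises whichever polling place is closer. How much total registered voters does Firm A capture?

28

The indifferent point is the midpoint (4+21)/2 = 12.5; precincts left of it (closer to Firm A at 4) go to Firm A, those right go to Firm B.
  Midtown at 1 (w=8) → Firm A
  Westmoor at 2 (w=20) → Firm A
  Hillcrest at 17 (w=5) → Firm B
  Eastvale at 20 (w=250) → Firm B
  Southcross at 21 (w=250) → Firm B
  Riverbend at 22 (w=3) → Firm B
  Northgate at 26 (w=400) → Firm B
  Lakeside at 30 (w=40) → Firm B
Firm A captures 28; Firm B captures 948.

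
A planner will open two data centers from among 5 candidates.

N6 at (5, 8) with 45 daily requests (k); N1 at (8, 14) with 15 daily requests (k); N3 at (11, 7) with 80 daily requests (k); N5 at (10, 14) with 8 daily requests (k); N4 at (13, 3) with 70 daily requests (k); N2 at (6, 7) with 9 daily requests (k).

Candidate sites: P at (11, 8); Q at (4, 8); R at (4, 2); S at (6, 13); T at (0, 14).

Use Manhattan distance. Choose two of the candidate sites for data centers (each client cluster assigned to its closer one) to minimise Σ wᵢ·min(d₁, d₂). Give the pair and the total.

Evaluate every pair (each demand assigned to the nearer of the two):
  {P, Q}: total = 833
  {P, S}: total = 979
  {P, T}: total = 1070
  {P, R}: total = 1085
  {Q, R}: total = 1658
  {Q, S}: total = 1777
  {Q, T}: total = 1892
  {R, S}: total = 1989
  {R, T}: total = 2238
  {S, T}: total = 2479
Best pair: {P, Q} with total 833.

{P, Q}, total 833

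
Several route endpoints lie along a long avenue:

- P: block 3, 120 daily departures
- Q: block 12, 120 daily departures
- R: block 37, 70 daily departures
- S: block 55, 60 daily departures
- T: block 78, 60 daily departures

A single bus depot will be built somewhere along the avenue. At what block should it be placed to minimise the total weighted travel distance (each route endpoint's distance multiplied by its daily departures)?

For a sum of weighted absolute distances on a line, the optimum is the weighted median (not the mean). Total weight W = 430; half-weight = 215.
Sort by position and accumulate weight:
  block 3 (P, w=120) → cum 120
  block 12 (Q, w=120) → cum 240  ≥ 215 → median here
  block 37 (R, w=70) → cum 310
  block 55 (S, w=60) → cum 370
  block 78 (T, w=60) → cum 430
Optimal location: block 12.

x = 12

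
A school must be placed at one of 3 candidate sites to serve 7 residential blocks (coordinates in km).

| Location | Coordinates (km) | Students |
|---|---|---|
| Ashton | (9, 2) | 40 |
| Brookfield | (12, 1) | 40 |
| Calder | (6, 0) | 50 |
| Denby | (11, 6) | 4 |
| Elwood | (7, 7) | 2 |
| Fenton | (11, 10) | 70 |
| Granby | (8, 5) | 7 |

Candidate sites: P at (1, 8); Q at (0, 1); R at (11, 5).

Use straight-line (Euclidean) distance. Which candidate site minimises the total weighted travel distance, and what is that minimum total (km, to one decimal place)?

R, total 1046.6 km

Total weighted distance at each candidate:
  P (1, 8): total = 2213.4
  Q (0, 1): total = 2270.6
  R (11, 5): total = 1046.6
Minimum is at R with total 1046.6 km.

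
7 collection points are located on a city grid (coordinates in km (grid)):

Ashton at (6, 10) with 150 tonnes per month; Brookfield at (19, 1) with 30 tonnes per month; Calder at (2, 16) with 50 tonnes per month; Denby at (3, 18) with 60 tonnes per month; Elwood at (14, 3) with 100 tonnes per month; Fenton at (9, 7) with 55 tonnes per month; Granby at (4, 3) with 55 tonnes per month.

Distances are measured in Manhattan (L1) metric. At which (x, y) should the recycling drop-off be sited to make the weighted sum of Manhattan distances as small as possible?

Manhattan distance separates: Σwᵢ(|x−xᵢ|+|y−yᵢ|) = Σwᵢ|x−xᵢ| + Σwᵢ|y−yᵢ|, so x and y are optimised independently as 1-D weighted medians.
Total weight W = 500; half = 250.
x-coordinate, sorted with cumulative weight:
  x=2 (Calder, w=50) cum 50
  x=3 (Denby, w=60) cum 110
  x=4 (Granby, w=55) cum 165
  x=6 (Ashton, w=150) cum 315  ← median
  x=9 (Fenton, w=55) cum 370
  x=14 (Elwood, w=100) cum 470
  x=19 (Brookfield, w=30) cum 500
⇒ x* = 6
y-coordinate, sorted with cumulative weight:
  y=1 (Brookfield, w=30) cum 30
  y=3 (Elwood, w=100) cum 130
  y=3 (Granby, w=55) cum 185
  y=7 (Fenton, w=55) cum 240
  y=10 (Ashton, w=150) cum 390  ← median
  y=16 (Calder, w=50) cum 440
  y=18 (Denby, w=60) cum 500
⇒ y* = 10

(6, 10)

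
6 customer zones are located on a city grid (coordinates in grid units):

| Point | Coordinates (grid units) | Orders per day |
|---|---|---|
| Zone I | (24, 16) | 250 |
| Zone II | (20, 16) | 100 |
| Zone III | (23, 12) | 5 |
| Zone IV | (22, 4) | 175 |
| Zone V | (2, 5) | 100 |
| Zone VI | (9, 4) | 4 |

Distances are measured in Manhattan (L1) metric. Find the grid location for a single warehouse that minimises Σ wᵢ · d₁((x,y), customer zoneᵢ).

Manhattan distance separates: Σwᵢ(|x−xᵢ|+|y−yᵢ|) = Σwᵢ|x−xᵢ| + Σwᵢ|y−yᵢ|, so x and y are optimised independently as 1-D weighted medians.
Total weight W = 634; half = 317.
x-coordinate, sorted with cumulative weight:
  x=2 (Zone V, w=100) cum 100
  x=9 (Zone VI, w=4) cum 104
  x=20 (Zone II, w=100) cum 204
  x=22 (Zone IV, w=175) cum 379  ← median
  x=23 (Zone III, w=5) cum 384
  x=24 (Zone I, w=250) cum 634
⇒ x* = 22
y-coordinate, sorted with cumulative weight:
  y=4 (Zone IV, w=175) cum 175
  y=4 (Zone VI, w=4) cum 179
  y=5 (Zone V, w=100) cum 279
  y=12 (Zone III, w=5) cum 284
  y=16 (Zone I, w=250) cum 534  ← median
  y=16 (Zone II, w=100) cum 634
⇒ y* = 16

(22, 16)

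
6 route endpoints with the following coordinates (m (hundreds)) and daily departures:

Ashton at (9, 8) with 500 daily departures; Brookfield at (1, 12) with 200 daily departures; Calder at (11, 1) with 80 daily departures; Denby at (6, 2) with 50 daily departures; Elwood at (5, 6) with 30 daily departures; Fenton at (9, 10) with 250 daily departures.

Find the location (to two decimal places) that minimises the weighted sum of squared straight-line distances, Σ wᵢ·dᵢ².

The minimiser of Σwᵢ‖p−pᵢ‖² is the weighted centroid p* = (Σwᵢpᵢ)/(Σwᵢ).
Σwᵢ = 1110.
Σwᵢxᵢ = 500·9 + 200·1 + 80·11 + 50·6 + 30·5 + 250·9 = 8280.
Σwᵢyᵢ = 500·8 + 200·12 + 80·1 + 50·2 + 30·6 + 250·10 = 9260.
x* = 8280/1110 = 7.46, y* = 9260/1110 = 8.34.

(7.46, 8.34)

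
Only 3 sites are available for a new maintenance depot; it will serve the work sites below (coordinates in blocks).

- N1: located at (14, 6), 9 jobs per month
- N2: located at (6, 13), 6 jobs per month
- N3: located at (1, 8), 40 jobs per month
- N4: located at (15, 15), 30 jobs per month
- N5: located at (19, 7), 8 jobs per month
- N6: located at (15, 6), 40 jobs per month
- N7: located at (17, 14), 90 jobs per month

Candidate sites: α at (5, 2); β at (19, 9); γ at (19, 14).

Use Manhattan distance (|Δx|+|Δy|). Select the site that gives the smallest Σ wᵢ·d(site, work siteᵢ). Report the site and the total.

Total weighted distance at each candidate:
  α (5, 2): total = 4151
  β (19, 9): total = 2160
  γ (19, 14): total = 2027
Minimum is at γ with total 2027 blocks.

γ, total 2027 blocks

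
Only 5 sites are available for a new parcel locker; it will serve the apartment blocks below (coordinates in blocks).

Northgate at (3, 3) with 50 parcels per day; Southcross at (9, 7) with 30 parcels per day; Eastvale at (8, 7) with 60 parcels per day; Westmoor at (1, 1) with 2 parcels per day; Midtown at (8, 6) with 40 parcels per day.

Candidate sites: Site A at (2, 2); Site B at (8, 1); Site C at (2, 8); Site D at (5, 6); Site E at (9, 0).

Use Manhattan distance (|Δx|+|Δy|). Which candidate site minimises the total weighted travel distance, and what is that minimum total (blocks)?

Site D, total 778 blocks

Total weighted distance at each candidate:
  Site A (2, 2): total = 1524
  Site B (8, 1): total = 1134
  Site C (2, 8): total = 1296
  Site D (5, 6): total = 778
  Site E (9, 0): total = 1438
Minimum is at Site D with total 778 blocks.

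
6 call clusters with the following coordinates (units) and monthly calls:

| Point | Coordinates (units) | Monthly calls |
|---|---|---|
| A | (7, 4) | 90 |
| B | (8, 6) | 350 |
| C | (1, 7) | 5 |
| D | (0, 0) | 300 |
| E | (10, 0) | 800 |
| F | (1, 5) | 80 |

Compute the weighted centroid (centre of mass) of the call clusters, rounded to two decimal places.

(7.09, 1.78)

The minimiser of Σwᵢ‖p−pᵢ‖² is the weighted centroid p* = (Σwᵢpᵢ)/(Σwᵢ).
Σwᵢ = 1625.
Σwᵢxᵢ = 90·7 + 350·8 + 5·1 + 300·0 + 800·10 + 80·1 = 11515.
Σwᵢyᵢ = 90·4 + 350·6 + 5·7 + 300·0 + 800·0 + 80·5 = 2895.
x* = 11515/1625 = 7.09, y* = 2895/1625 = 1.78.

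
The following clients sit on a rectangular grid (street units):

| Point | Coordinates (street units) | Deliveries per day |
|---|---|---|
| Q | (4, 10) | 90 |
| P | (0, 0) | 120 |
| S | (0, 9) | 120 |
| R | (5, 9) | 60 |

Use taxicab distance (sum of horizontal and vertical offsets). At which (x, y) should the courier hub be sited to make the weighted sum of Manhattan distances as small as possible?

Manhattan distance separates: Σwᵢ(|x−xᵢ|+|y−yᵢ|) = Σwᵢ|x−xᵢ| + Σwᵢ|y−yᵢ|, so x and y are optimised independently as 1-D weighted medians.
Total weight W = 390; half = 195.
x-coordinate, sorted with cumulative weight:
  x=0 (P, w=120) cum 120
  x=0 (S, w=120) cum 240  ← median
  x=4 (Q, w=90) cum 330
  x=5 (R, w=60) cum 390
⇒ x* = 0
y-coordinate, sorted with cumulative weight:
  y=0 (P, w=120) cum 120
  y=9 (S, w=120) cum 240  ← median
  y=9 (R, w=60) cum 300
  y=10 (Q, w=90) cum 390
⇒ y* = 9

(0, 9)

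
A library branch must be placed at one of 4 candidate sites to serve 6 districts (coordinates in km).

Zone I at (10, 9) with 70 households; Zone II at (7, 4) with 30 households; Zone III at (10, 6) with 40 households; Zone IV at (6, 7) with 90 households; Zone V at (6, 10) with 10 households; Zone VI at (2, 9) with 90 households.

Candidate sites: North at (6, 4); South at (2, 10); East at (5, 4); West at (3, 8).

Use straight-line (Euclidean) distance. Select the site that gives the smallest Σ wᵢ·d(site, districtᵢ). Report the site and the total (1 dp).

West, total 1403.8 km

Total weighted distance at each candidate:
  North (6, 4): total = 1563.4
  South (2, 10): total = 1736.4
  East (5, 4): total = 1640.6
  West (3, 8): total = 1403.8
Minimum is at West with total 1403.8 km.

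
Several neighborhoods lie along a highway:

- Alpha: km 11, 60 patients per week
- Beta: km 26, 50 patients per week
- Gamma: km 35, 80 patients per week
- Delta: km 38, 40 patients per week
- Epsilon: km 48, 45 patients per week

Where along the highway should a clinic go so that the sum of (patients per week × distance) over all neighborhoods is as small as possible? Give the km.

For a sum of weighted absolute distances on a line, the optimum is the weighted median (not the mean). Total weight W = 275; half-weight = 137.5.
Sort by position and accumulate weight:
  km 11 (Alpha, w=60) → cum 60
  km 26 (Beta, w=50) → cum 110
  km 35 (Gamma, w=80) → cum 190  ≥ 137.5 → median here
  km 38 (Delta, w=40) → cum 230
  km 48 (Epsilon, w=45) → cum 275
Optimal location: km 35.

x = 35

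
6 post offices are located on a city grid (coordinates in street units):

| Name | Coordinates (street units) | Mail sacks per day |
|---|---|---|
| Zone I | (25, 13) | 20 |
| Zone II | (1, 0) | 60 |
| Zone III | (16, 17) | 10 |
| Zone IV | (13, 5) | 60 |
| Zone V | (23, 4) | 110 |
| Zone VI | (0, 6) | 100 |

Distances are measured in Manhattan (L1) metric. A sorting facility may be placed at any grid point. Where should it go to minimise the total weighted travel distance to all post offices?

Manhattan distance separates: Σwᵢ(|x−xᵢ|+|y−yᵢ|) = Σwᵢ|x−xᵢ| + Σwᵢ|y−yᵢ|, so x and y are optimised independently as 1-D weighted medians.
Total weight W = 360; half = 180.
x-coordinate, sorted with cumulative weight:
  x=0 (Zone VI, w=100) cum 100
  x=1 (Zone II, w=60) cum 160
  x=13 (Zone IV, w=60) cum 220  ← median
  x=16 (Zone III, w=10) cum 230
  x=23 (Zone V, w=110) cum 340
  x=25 (Zone I, w=20) cum 360
⇒ x* = 13
y-coordinate, sorted with cumulative weight:
  y=0 (Zone II, w=60) cum 60
  y=4 (Zone V, w=110) cum 170
  y=5 (Zone IV, w=60) cum 230  ← median
  y=6 (Zone VI, w=100) cum 330
  y=13 (Zone I, w=20) cum 350
  y=17 (Zone III, w=10) cum 360
⇒ y* = 5

(13, 5)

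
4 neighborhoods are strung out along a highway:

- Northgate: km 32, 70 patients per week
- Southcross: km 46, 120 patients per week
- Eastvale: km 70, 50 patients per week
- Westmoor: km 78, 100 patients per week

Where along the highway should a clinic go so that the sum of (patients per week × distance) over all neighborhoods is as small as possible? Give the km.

x = 46

For a sum of weighted absolute distances on a line, the optimum is the weighted median (not the mean). Total weight W = 340; half-weight = 170.
Sort by position and accumulate weight:
  km 32 (Northgate, w=70) → cum 70
  km 46 (Southcross, w=120) → cum 190  ≥ 170 → median here
  km 70 (Eastvale, w=50) → cum 240
  km 78 (Westmoor, w=100) → cum 340
Optimal location: km 46.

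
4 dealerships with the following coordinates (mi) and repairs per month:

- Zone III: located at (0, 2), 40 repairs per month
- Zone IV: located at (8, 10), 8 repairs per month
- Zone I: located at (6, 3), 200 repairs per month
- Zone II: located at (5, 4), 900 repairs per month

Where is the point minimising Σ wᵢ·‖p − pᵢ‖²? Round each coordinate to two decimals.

(5.02, 3.80)

The minimiser of Σwᵢ‖p−pᵢ‖² is the weighted centroid p* = (Σwᵢpᵢ)/(Σwᵢ).
Σwᵢ = 1148.
Σwᵢxᵢ = 40·0 + 8·8 + 200·6 + 900·5 = 5764.
Σwᵢyᵢ = 40·2 + 8·10 + 200·3 + 900·4 = 4360.
x* = 5764/1148 = 5.02, y* = 4360/1148 = 3.80.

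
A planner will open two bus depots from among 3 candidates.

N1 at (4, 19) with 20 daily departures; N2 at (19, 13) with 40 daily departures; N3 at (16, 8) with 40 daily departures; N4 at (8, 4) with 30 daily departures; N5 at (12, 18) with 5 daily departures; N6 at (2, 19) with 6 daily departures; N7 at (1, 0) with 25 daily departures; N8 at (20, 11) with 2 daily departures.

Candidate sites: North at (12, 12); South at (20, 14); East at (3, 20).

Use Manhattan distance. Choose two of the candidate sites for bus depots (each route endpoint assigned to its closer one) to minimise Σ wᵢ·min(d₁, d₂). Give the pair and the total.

Evaluate every pair (each demand assigned to the nearer of the two):
  {North, East}: total = 1650
  {North, South}: total = 1773
  {South, East}: total = 1773
Best pair: {North, East} with total 1650.

{North, East}, total 1650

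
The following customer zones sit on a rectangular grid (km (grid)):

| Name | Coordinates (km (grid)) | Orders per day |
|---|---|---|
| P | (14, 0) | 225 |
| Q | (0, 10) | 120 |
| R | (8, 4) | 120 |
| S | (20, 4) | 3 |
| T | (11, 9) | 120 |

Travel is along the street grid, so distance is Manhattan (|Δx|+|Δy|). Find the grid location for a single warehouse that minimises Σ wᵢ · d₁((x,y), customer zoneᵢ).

Manhattan distance separates: Σwᵢ(|x−xᵢ|+|y−yᵢ|) = Σwᵢ|x−xᵢ| + Σwᵢ|y−yᵢ|, so x and y are optimised independently as 1-D weighted medians.
Total weight W = 588; half = 294.
x-coordinate, sorted with cumulative weight:
  x=0 (Q, w=120) cum 120
  x=8 (R, w=120) cum 240
  x=11 (T, w=120) cum 360  ← median
  x=14 (P, w=225) cum 585
  x=20 (S, w=3) cum 588
⇒ x* = 11
y-coordinate, sorted with cumulative weight:
  y=0 (P, w=225) cum 225
  y=4 (R, w=120) cum 345  ← median
  y=4 (S, w=3) cum 348
  y=9 (T, w=120) cum 468
  y=10 (Q, w=120) cum 588
⇒ y* = 4

(11, 4)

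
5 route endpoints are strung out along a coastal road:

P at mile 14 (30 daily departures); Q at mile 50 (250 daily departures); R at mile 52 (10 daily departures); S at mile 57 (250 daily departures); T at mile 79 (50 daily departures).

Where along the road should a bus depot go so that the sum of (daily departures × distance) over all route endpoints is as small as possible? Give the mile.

For a sum of weighted absolute distances on a line, the optimum is the weighted median (not the mean). Total weight W = 590; half-weight = 295.
Sort by position and accumulate weight:
  mile 14 (P, w=30) → cum 30
  mile 50 (Q, w=250) → cum 280
  mile 52 (R, w=10) → cum 290
  mile 57 (S, w=250) → cum 540  ≥ 295 → median here
  mile 79 (T, w=50) → cum 590
Optimal location: mile 57.

x = 57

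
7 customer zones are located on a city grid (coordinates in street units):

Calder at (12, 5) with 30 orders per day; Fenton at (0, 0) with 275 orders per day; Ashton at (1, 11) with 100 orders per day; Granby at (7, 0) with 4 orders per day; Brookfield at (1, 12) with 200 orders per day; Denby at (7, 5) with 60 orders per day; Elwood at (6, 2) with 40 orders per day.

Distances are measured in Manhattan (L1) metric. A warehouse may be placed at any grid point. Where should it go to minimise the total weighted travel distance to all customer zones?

Manhattan distance separates: Σwᵢ(|x−xᵢ|+|y−yᵢ|) = Σwᵢ|x−xᵢ| + Σwᵢ|y−yᵢ|, so x and y are optimised independently as 1-D weighted medians.
Total weight W = 709; half = 354.5.
x-coordinate, sorted with cumulative weight:
  x=0 (Fenton, w=275) cum 275
  x=1 (Ashton, w=100) cum 375  ← median
  x=1 (Brookfield, w=200) cum 575
  x=6 (Elwood, w=40) cum 615
  x=7 (Granby, w=4) cum 619
  x=7 (Denby, w=60) cum 679
  x=12 (Calder, w=30) cum 709
⇒ x* = 1
y-coordinate, sorted with cumulative weight:
  y=0 (Fenton, w=275) cum 275
  y=0 (Granby, w=4) cum 279
  y=2 (Elwood, w=40) cum 319
  y=5 (Calder, w=30) cum 349
  y=5 (Denby, w=60) cum 409  ← median
  y=11 (Ashton, w=100) cum 509
  y=12 (Brookfield, w=200) cum 709
⇒ y* = 5

(1, 5)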